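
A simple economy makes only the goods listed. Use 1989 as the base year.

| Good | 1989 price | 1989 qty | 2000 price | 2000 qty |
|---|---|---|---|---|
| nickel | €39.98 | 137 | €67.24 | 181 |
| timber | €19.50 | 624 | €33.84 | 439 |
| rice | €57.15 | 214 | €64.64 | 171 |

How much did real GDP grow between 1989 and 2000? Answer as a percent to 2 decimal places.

Real GDP 1989 = Nominal GDP 1989 = 39.98·137 + 19.50·624 + 57.15·214 = 29875.36.
Real GDP 2000 (at 1989 prices) = 39.98·181 + 19.50·439 + 57.15·171 = 25569.53.
Real growth = 25569.53/29875.36 − 1 = -0.1441.

-14.41%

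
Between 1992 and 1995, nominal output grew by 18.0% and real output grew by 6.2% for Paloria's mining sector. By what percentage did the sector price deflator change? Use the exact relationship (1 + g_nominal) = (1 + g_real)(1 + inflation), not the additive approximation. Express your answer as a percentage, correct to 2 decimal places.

11.11%

(1 + g_nom) = (1 + g_real)(1 + π), so π = 1.1800 / 1.0620 − 1 = 0.11111.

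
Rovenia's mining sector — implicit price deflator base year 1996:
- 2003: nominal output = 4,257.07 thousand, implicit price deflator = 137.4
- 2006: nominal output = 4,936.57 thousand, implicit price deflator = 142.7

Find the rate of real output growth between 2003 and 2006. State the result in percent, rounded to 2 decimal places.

11.65%

Deflate each year: 2003 → 4257.07/1.374 = 3098.30; 2006 → 4936.57/1.427 = 3459.40.
So real output changed by 3459.40/3098.30 − 1 = 0.1165, i.e. 11.65%.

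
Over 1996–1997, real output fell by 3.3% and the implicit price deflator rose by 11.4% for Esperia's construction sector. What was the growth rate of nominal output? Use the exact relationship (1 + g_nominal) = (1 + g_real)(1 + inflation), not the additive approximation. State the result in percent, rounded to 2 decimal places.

(1 + g_nom) = (1 + g_real)(1 + π) = 0.9670 × 1.1140 = 1.07724.

7.72%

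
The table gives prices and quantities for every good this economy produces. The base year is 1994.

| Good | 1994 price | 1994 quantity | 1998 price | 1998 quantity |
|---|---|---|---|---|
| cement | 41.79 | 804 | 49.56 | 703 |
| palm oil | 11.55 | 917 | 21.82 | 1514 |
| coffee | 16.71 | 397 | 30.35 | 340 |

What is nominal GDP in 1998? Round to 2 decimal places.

78195.16

Nominal GDP 1998 = Σ (p_1998 × q_1998) = 49.56·703 + 21.82·1514 + 30.35·340 = 78195.16.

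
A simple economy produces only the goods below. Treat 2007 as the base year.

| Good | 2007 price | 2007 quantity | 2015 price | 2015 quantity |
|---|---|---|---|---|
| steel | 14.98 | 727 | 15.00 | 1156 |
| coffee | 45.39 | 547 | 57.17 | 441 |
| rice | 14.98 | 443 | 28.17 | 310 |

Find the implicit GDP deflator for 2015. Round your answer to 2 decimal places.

Nominal GDP 2015 = 15.00·1156 + 57.17·441 + 28.17·310 = 51284.67.
Real GDP 2015 (at 2007 prices) = 14.98·1156 + 45.39·441 + 14.98·310 = 41977.67.
Deflator = Nominal/Real × 100 = 51284.67/41977.67 × 100 = 122.171.

122.17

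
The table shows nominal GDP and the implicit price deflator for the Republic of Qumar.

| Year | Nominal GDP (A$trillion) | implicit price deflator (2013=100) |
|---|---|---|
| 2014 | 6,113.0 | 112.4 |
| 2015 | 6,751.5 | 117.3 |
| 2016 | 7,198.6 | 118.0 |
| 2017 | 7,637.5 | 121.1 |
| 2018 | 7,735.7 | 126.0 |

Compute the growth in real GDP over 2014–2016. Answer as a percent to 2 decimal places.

12.17%

Real GDP 2014 = 6113.0/1.124 = 5438.61.
Real GDP 2016 = 7198.6/1.180 = 6100.51.
Change = 6100.51/5438.61 − 1 = 0.1217.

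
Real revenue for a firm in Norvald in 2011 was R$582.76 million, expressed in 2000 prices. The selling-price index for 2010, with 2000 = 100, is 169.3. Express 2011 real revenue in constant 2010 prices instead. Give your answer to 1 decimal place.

Real revenue in 2010 prices = Real revenue in 2000 prices × (P_2010/P_2000) = 582.76 × 1.693 = 986.61.

R$986.6 million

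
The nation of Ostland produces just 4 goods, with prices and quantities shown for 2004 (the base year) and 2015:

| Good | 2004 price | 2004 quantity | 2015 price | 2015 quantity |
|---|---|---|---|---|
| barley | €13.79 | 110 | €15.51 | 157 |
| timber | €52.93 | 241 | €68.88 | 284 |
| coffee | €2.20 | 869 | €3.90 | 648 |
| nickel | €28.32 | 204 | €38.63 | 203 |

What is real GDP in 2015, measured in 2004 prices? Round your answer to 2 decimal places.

Real GDP 2015 = Σ (p_2004 × q_2015) = 13.79·157 + 52.93·284 + 2.20·648 + 28.32·203 = 24371.71.

€24371.71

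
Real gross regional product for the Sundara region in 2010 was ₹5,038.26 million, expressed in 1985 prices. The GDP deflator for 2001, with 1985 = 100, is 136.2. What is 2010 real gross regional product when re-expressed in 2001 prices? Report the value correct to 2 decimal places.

Real gross regional product in 2001 prices = Real gross regional product in 1985 prices × (P_2001/P_1985) = 5038.26 × 1.362 = 6862.11.

₹6,862.11 million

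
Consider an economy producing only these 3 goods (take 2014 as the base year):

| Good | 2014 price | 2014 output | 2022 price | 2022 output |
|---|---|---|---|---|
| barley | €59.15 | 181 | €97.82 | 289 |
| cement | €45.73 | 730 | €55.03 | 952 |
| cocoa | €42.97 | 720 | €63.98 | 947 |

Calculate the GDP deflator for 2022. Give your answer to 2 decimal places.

139.40

Nominal GDP 2022 = 97.82·289 + 55.03·952 + 63.98·947 = 141247.60.
Real GDP 2022 (at 2014 prices) = 59.15·289 + 45.73·952 + 42.97·947 = 101321.90.
Deflator = Nominal/Real × 100 = 141247.60/101321.90 × 100 = 139.405.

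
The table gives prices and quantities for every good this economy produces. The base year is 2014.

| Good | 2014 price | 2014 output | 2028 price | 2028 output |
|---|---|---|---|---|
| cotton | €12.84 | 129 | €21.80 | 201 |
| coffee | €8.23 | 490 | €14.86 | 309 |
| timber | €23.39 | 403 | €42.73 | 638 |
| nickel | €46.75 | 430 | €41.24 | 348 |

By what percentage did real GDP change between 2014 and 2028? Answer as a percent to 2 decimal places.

3.12%

Real GDP 2014 = Nominal GDP 2014 = 12.84·129 + 8.23·490 + 23.39·403 + 46.75·430 = 35217.73.
Real GDP 2028 (at 2014 prices) = 12.84·201 + 8.23·309 + 23.39·638 + 46.75·348 = 36315.73.
Real growth = 36315.73/35217.73 − 1 = 0.0312.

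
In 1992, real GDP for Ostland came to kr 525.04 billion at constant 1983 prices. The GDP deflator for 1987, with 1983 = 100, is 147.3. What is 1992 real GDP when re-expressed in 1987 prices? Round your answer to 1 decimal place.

kr 773.4 billion

Real GDP in 1987 prices = Real GDP in 1983 prices × (P_1987/P_1983) = 525.04 × 1.473 = 773.38.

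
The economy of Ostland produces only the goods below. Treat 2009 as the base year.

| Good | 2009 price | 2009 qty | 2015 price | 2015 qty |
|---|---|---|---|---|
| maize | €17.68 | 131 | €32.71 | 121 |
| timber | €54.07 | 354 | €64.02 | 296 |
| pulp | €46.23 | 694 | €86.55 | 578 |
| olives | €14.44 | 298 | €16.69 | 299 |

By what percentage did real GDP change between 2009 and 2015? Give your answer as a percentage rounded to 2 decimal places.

Real GDP 2009 = Nominal GDP 2009 = 17.68·131 + 54.07·354 + 46.23·694 + 14.44·298 = 57843.60.
Real GDP 2015 (at 2009 prices) = 17.68·121 + 54.07·296 + 46.23·578 + 14.44·299 = 49182.50.
Real growth = 49182.50/57843.60 − 1 = -0.1497.

-14.97%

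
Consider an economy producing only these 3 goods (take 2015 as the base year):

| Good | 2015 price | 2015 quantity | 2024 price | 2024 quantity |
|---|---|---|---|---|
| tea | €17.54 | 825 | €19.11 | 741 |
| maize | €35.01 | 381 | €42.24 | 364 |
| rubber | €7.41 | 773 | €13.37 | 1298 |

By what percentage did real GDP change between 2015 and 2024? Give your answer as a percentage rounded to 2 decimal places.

Real GDP 2015 = Nominal GDP 2015 = 17.54·825 + 35.01·381 + 7.41·773 = 33537.24.
Real GDP 2024 (at 2015 prices) = 17.54·741 + 35.01·364 + 7.41·1298 = 35358.96.
Real growth = 35358.96/33537.24 − 1 = 0.0543.

5.43%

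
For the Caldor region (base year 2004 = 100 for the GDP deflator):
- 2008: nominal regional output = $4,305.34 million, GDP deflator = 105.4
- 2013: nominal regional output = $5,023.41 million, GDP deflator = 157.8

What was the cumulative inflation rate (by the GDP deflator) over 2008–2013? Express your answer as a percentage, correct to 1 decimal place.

Price-level change = 157.8 / 105.4 − 1 = 0.4972.

49.7%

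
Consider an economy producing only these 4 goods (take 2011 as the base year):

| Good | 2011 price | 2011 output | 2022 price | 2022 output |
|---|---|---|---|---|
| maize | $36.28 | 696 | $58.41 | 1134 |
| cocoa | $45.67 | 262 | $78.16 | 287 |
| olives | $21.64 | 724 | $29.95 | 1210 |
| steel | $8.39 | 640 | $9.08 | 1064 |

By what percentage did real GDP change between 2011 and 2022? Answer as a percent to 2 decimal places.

53.40%

Real GDP 2011 = Nominal GDP 2011 = 36.28·696 + 45.67·262 + 21.64·724 + 8.39·640 = 58253.38.
Real GDP 2022 (at 2011 prices) = 36.28·1134 + 45.67·287 + 21.64·1210 + 8.39·1064 = 89360.17.
Real growth = 89360.17/58253.38 − 1 = 0.5340.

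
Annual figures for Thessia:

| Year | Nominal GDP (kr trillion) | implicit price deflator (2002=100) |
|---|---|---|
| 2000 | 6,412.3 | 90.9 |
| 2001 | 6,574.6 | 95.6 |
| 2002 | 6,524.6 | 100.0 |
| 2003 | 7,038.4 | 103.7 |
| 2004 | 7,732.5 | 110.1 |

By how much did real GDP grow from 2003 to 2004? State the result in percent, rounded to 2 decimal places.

Real GDP 2003 = 7038.4/1.037 = 6787.27.
Real GDP 2004 = 7732.5/1.101 = 7023.16.
Change = 7023.16/6787.27 − 1 = 0.0348.

3.48%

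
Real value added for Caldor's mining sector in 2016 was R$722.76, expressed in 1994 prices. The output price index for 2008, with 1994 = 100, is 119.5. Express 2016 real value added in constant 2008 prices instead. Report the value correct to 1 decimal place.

Real value added in 2008 prices = Real value added in 1994 prices × (P_2008/P_1994) = 722.76 × 1.195 = 863.70.

R$863.7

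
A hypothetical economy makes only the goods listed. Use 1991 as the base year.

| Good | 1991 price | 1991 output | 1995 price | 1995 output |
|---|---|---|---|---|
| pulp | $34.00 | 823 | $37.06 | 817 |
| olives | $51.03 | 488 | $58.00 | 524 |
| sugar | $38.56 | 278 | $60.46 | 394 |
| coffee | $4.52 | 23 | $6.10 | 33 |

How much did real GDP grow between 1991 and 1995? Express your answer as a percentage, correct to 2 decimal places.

9.66%

Real GDP 1991 = Nominal GDP 1991 = 34.00·823 + 51.03·488 + 38.56·278 + 4.52·23 = 63708.28.
Real GDP 1995 (at 1991 prices) = 34.00·817 + 51.03·524 + 38.56·394 + 4.52·33 = 69859.52.
Real growth = 69859.52/63708.28 − 1 = 0.0966.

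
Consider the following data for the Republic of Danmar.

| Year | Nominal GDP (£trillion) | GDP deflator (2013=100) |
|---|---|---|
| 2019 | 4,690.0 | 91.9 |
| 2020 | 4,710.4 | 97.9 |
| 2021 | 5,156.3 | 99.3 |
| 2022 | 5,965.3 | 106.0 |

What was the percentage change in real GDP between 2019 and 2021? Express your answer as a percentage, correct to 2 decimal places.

Real GDP 2019 = 4690.0/0.919 = 5103.37.
Real GDP 2021 = 5156.3/0.993 = 5192.65.
Change = 5192.65/5103.37 − 1 = 0.0175.

1.75%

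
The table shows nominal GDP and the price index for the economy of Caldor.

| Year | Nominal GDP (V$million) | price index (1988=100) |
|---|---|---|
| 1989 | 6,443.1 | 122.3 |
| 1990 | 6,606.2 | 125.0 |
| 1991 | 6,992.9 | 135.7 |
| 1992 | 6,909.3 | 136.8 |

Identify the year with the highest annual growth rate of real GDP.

1990: real = 6606.2/1.250 = 5284.96; growth vs 1989 (5268.27) = 0.32%.
1991: real = 6992.9/1.357 = 5153.21; growth vs 1990 (5284.96) = -2.49%.
1992: real = 6909.3/1.368 = 5050.66; growth vs 1991 (5153.21) = -1.99%.

1990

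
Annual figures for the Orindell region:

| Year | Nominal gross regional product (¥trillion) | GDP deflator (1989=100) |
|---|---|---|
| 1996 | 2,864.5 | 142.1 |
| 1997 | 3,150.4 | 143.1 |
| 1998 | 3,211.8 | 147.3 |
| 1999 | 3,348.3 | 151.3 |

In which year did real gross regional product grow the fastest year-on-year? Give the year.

1997: real = 3150.4/1.431 = 2201.54; growth vs 1996 (2015.83) = 9.21%.
1998: real = 3211.8/1.473 = 2180.45; growth vs 1997 (2201.54) = -0.96%.
1999: real = 3348.3/1.513 = 2213.02; growth vs 1998 (2180.45) = 1.49%.

1997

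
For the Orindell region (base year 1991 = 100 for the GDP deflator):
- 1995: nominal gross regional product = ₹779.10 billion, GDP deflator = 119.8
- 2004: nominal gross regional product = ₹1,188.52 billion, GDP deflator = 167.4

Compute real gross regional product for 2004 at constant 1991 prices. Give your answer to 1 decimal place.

Real gross regional product = Nominal / (GDP deflator/100) = 1188.52 / 1.674 = 709.99.

₹710.0 billion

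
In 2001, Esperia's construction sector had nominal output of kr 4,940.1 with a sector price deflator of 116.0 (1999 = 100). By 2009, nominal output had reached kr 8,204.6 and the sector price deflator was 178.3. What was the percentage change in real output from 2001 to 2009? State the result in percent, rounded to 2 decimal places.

8.05%

Deflate each year: 2001 → 4940.1/1.160 = 4258.71; 2009 → 8204.6/1.783 = 4601.57.
So real output changed by 4601.57/4258.71 − 1 = 0.0805, i.e. 8.05%.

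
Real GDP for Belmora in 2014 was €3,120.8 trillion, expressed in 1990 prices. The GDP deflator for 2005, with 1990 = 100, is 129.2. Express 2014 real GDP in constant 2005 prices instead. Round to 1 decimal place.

€4,032.1 trillion

Real GDP in 2005 prices = Real GDP in 1990 prices × (P_2005/P_1990) = 3120.8 × 1.292 = 4032.07.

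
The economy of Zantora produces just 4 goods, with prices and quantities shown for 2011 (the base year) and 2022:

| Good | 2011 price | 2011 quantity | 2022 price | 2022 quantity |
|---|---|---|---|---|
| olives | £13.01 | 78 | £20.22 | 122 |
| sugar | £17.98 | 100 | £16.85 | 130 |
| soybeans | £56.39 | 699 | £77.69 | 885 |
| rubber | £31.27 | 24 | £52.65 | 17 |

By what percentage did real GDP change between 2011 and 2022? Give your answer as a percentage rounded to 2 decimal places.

Real GDP 2011 = Nominal GDP 2011 = 13.01·78 + 17.98·100 + 56.39·699 + 31.27·24 = 42979.87.
Real GDP 2022 (at 2011 prices) = 13.01·122 + 17.98·130 + 56.39·885 + 31.27·17 = 54361.36.
Real growth = 54361.36/42979.87 − 1 = 0.2648.

26.48%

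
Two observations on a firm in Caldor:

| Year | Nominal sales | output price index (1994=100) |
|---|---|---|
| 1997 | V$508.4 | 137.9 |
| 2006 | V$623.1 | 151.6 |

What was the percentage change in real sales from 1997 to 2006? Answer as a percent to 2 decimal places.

11.49%

Deflate each year: 1997 → 508.4/1.379 = 368.67; 2006 → 623.1/1.516 = 411.02.
So real sales changed by 411.02/368.67 − 1 = 0.1149, i.e. 11.49%.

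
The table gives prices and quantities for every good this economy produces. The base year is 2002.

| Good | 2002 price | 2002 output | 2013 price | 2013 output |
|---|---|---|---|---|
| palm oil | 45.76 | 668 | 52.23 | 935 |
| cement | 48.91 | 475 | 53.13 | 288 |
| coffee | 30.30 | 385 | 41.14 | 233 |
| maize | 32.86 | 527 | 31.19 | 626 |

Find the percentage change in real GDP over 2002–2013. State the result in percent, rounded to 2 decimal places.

Real GDP 2002 = Nominal GDP 2002 = 45.76·668 + 48.91·475 + 30.30·385 + 32.86·527 = 82782.65.
Real GDP 2013 (at 2002 prices) = 45.76·935 + 48.91·288 + 30.30·233 + 32.86·626 = 84501.94.
Real growth = 84501.94/82782.65 − 1 = 0.0208.

2.08%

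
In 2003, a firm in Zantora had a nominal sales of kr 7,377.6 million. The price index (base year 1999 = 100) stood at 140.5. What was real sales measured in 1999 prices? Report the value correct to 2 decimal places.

kr 5,250.96 million

Real sales = Nominal / (price index/100) = 7377.6 / 1.405 = 5250.96.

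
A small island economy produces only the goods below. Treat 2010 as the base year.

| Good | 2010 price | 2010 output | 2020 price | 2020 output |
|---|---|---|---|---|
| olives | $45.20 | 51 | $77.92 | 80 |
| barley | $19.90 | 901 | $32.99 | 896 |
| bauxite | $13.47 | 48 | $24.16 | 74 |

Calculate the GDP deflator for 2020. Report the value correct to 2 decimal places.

167.45

Nominal GDP 2020 = 77.92·80 + 32.99·896 + 24.16·74 = 37580.48.
Real GDP 2020 (at 2010 prices) = 45.20·80 + 19.90·896 + 13.47·74 = 22443.18.
Deflator = Nominal/Real × 100 = 37580.48/22443.18 × 100 = 167.447.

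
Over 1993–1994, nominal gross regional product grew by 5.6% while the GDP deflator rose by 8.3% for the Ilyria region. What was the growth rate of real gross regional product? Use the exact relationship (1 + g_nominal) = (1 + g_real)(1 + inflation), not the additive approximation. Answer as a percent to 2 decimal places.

-2.49%

(1 + g_nom) = (1 + g_real)(1 + π), so g_real = 1.0560 / 1.0830 − 1 = -0.02493.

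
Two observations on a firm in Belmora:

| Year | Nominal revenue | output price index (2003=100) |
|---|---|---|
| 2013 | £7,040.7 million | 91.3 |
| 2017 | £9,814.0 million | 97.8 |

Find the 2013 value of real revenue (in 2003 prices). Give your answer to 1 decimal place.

£7,711.6 million

Real revenue = Nominal / (output price index/100) = 7040.7 / 0.913 = 7711.61.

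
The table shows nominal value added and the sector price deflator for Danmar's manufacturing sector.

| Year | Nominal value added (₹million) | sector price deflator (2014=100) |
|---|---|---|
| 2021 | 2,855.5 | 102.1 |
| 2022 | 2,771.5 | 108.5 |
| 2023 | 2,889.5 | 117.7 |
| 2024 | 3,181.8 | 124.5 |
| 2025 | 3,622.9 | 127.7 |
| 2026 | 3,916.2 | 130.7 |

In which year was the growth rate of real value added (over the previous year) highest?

2025

2022: real = 2771.5/1.085 = 2554.38; growth vs 2021 (2796.77) = -8.67%.
2023: real = 2889.5/1.177 = 2454.97; growth vs 2022 (2554.38) = -3.89%.
2024: real = 3181.8/1.245 = 2555.66; growth vs 2023 (2454.97) = 4.10%.
2025: real = 3622.9/1.277 = 2837.04; growth vs 2024 (2555.66) = 11.01%.
2026: real = 3916.2/1.307 = 2996.33; growth vs 2025 (2837.04) = 5.61%.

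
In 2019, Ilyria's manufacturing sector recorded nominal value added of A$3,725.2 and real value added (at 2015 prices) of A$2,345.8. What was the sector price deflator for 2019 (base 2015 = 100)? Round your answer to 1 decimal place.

sector price deflator = (Nominal / Real) × 100 = 3725.2 / 2345.8 × 100 = 158.80.

158.8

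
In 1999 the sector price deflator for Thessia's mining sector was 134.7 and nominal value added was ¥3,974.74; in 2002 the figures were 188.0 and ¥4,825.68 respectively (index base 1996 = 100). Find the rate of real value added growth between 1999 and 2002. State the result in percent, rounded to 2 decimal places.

-13.01%

Deflate each year: 1999 → 3974.74/1.347 = 2950.81; 2002 → 4825.68/1.880 = 2566.85.
So real value added changed by 2566.85/2950.81 − 1 = -0.1301, i.e. -13.01%.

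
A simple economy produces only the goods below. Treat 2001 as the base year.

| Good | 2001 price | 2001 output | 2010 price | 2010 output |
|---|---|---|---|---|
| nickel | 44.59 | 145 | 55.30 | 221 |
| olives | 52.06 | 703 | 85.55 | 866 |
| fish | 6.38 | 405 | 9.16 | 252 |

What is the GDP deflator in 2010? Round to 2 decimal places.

156.71

Nominal GDP 2010 = 55.30·221 + 85.55·866 + 9.16·252 = 88615.92.
Real GDP 2010 (at 2001 prices) = 44.59·221 + 52.06·866 + 6.38·252 = 56546.11.
Deflator = Nominal/Real × 100 = 88615.92/56546.11 × 100 = 156.714.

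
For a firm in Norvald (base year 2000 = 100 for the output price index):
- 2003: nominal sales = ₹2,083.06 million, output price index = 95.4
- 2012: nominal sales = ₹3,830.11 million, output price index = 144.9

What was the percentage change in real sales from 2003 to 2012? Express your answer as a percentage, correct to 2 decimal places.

Real sales 2003 = 2083.06 / 0.954 = 2183.50.
Real sales 2012 = 3830.11 / 1.449 = 2643.28.
Real growth = 2643.28 / 2183.50 − 1 = 0.2106.

21.06%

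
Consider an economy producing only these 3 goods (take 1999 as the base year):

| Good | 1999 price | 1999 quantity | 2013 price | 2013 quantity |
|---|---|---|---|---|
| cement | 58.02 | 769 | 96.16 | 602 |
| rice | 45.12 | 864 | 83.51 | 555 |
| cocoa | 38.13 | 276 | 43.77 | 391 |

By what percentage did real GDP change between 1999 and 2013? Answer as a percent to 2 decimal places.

Real GDP 1999 = Nominal GDP 1999 = 58.02·769 + 45.12·864 + 38.13·276 = 94124.94.
Real GDP 2013 (at 1999 prices) = 58.02·602 + 45.12·555 + 38.13·391 = 74878.47.
Real growth = 74878.47/94124.94 − 1 = -0.2045.

-20.45%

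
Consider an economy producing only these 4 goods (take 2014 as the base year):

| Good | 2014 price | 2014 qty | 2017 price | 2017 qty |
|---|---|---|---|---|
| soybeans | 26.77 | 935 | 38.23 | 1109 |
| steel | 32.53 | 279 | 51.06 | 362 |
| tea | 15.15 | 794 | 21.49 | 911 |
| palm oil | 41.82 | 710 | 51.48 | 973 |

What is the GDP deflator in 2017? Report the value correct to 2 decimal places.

Nominal GDP 2017 = 38.23·1109 + 51.06·362 + 21.49·911 + 51.48·973 = 130548.22.
Real GDP 2017 (at 2014 prices) = 26.77·1109 + 32.53·362 + 15.15·911 + 41.82·973 = 95956.30.
Deflator = Nominal/Real × 100 = 130548.22/95956.30 × 100 = 136.050.

136.05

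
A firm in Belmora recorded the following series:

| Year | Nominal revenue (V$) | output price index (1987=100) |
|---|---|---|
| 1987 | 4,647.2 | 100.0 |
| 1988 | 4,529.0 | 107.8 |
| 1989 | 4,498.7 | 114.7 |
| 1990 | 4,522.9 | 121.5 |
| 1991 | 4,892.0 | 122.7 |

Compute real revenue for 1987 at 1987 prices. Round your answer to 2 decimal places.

V$4,647.20

Real revenue 1987 = 4647.2 / 1.000 = 4647.20.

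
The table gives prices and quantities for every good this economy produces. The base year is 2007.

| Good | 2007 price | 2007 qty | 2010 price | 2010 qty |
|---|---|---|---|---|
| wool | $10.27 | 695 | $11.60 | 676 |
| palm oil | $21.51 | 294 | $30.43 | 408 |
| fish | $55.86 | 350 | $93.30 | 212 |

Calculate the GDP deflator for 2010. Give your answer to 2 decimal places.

145.27

Nominal GDP 2010 = 11.60·676 + 30.43·408 + 93.30·212 = 40036.64.
Real GDP 2010 (at 2007 prices) = 10.27·676 + 21.51·408 + 55.86·212 = 27560.92.
Deflator = Nominal/Real × 100 = 40036.64/27560.92 × 100 = 145.266.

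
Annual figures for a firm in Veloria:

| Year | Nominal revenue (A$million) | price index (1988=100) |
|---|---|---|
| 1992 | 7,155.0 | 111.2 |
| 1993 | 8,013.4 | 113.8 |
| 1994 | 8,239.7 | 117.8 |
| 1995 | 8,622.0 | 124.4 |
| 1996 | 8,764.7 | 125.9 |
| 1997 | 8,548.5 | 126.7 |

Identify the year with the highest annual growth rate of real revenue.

1993: real = 8013.4/1.138 = 7041.65; growth vs 1992 (6434.35) = 9.44%.
1994: real = 8239.7/1.178 = 6994.65; growth vs 1993 (7041.65) = -0.67%.
1995: real = 8622.0/1.244 = 6930.87; growth vs 1994 (6994.65) = -0.91%.
1996: real = 8764.7/1.259 = 6961.64; growth vs 1995 (6930.87) = 0.44%.
1997: real = 8548.5/1.267 = 6747.04; growth vs 1996 (6961.64) = -3.08%.

1993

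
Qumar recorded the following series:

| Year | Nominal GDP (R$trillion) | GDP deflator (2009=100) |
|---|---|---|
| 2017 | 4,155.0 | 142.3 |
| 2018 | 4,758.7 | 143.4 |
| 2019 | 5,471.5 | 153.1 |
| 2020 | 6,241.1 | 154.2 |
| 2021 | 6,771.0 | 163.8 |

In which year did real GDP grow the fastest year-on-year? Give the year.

2018

2018: real = 4758.7/1.434 = 3318.48; growth vs 2017 (2919.89) = 13.65%.
2019: real = 5471.5/1.531 = 3573.81; growth vs 2018 (3318.48) = 7.69%.
2020: real = 6241.1/1.542 = 4047.41; growth vs 2019 (3573.81) = 13.25%.
2021: real = 6771.0/1.638 = 4133.70; growth vs 2020 (4047.41) = 2.13%.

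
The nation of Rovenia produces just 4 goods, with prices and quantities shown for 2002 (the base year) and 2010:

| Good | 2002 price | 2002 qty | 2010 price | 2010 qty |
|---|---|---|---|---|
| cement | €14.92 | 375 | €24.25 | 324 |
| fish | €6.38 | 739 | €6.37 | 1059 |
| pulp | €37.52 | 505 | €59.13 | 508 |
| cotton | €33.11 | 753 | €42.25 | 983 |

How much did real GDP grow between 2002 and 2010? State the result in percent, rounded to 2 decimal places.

16.62%

Real GDP 2002 = Nominal GDP 2002 = 14.92·375 + 6.38·739 + 37.52·505 + 33.11·753 = 54189.25.
Real GDP 2010 (at 2002 prices) = 14.92·324 + 6.38·1059 + 37.52·508 + 33.11·983 = 63197.79.
Real growth = 63197.79/54189.25 − 1 = 0.1662.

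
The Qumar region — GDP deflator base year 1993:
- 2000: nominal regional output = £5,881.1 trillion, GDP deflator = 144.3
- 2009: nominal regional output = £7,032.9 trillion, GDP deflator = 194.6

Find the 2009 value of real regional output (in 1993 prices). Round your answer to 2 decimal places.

Real regional output = Nominal / (GDP deflator/100) = 7032.9 / 1.946 = 3614.03.

£3,614.03 trillion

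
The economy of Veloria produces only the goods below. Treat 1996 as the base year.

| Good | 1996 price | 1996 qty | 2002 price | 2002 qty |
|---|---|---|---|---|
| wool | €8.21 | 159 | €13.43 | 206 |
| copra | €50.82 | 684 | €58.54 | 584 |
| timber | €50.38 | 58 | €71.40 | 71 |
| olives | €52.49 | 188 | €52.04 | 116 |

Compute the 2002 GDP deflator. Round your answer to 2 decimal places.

117.12

Nominal GDP 2002 = 13.43·206 + 58.54·584 + 71.40·71 + 52.04·116 = 48059.98.
Real GDP 2002 (at 1996 prices) = 8.21·206 + 50.82·584 + 50.38·71 + 52.49·116 = 41035.96.
Deflator = Nominal/Real × 100 = 48059.98/41035.96 × 100 = 117.117.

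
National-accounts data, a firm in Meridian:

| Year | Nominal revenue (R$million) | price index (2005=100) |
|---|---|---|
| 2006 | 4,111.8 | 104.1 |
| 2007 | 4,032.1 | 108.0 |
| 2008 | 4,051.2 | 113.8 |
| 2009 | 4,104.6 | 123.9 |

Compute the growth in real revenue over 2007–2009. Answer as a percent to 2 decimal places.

-11.27%

Real revenue 2007 = 4032.1/1.080 = 3733.43.
Real revenue 2009 = 4104.6/1.239 = 3312.83.
Change = 3312.83/3733.43 − 1 = -0.1127.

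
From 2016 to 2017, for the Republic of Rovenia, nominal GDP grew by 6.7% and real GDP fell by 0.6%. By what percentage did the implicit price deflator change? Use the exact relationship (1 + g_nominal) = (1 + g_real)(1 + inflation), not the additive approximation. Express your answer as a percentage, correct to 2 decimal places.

7.34%

(1 + g_nom) = (1 + g_real)(1 + π), so π = 1.0670 / 0.9940 − 1 = 0.07344.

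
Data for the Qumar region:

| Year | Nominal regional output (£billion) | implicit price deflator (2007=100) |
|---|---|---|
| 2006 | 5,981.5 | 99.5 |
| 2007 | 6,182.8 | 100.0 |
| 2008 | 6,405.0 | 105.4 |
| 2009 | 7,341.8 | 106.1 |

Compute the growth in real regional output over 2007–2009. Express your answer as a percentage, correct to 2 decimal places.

Real regional output 2007 = 6182.8/1.000 = 6182.80.
Real regional output 2009 = 7341.8/1.061 = 6919.70.
Change = 6919.70/6182.80 − 1 = 0.1192.

11.92%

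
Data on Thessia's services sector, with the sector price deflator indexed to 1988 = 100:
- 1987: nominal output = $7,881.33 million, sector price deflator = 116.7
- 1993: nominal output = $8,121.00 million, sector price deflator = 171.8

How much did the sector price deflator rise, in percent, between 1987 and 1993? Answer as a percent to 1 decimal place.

47.2%

Price-level change = 171.8 / 116.7 − 1 = 0.4722.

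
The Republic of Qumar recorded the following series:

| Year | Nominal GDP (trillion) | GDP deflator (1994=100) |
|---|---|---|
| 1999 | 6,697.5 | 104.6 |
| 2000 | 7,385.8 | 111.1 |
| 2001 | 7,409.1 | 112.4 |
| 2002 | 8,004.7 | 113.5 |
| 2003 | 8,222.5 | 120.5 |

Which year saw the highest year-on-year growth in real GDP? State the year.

2000: real = 7385.8/1.111 = 6647.88; growth vs 1999 (6402.96) = 3.83%.
2001: real = 7409.1/1.124 = 6591.73; growth vs 2000 (6647.88) = -0.84%.
2002: real = 8004.7/1.135 = 7052.60; growth vs 2001 (6591.73) = 6.99%.
2003: real = 8222.5/1.205 = 6823.65; growth vs 2002 (7052.60) = -3.25%.

2002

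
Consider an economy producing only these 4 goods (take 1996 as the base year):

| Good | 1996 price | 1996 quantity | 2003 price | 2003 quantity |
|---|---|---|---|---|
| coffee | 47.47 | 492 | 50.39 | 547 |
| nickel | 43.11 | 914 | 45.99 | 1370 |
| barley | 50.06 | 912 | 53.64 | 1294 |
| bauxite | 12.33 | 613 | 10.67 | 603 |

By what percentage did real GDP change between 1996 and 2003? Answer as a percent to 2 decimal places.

Real GDP 1996 = Nominal GDP 1996 = 47.47·492 + 43.11·914 + 50.06·912 + 12.33·613 = 115970.79.
Real GDP 2003 (at 1996 prices) = 47.47·547 + 43.11·1370 + 50.06·1294 + 12.33·603 = 157239.42.
Real growth = 157239.42/115970.79 − 1 = 0.3559.

35.59%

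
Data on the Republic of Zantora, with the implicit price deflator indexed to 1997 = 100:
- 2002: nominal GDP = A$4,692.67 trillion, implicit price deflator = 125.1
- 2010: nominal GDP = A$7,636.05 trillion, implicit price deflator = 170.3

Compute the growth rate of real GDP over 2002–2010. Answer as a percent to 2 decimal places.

19.53%

Real GDP 2002 = 4692.67 / 1.251 = 3751.14.
Real GDP 2010 = 7636.05 / 1.703 = 4483.88.
Real growth = 4483.88 / 3751.14 − 1 = 0.1953.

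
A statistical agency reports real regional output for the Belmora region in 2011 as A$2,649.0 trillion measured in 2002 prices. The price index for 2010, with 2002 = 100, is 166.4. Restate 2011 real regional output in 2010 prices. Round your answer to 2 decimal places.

Real regional output in 2010 prices = Real regional output in 2002 prices × (P_2010/P_2002) = 2649.0 × 1.664 = 4407.94.

A$4,407.94 trillion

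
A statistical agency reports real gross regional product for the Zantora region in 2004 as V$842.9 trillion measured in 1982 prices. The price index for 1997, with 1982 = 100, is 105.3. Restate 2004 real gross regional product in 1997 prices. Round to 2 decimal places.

V$887.57 trillion

Real gross regional product in 1997 prices = Real gross regional product in 1982 prices × (P_1997/P_1982) = 842.9 × 1.053 = 887.57.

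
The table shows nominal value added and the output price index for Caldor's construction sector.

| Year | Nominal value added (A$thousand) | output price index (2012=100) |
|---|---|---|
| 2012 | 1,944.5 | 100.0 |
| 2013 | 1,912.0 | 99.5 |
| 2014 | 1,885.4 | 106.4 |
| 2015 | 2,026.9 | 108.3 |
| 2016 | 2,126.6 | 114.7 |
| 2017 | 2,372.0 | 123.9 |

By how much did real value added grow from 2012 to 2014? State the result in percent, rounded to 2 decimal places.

Real value added 2012 = 1944.5/1.000 = 1944.50.
Real value added 2014 = 1885.4/1.064 = 1771.99.
Change = 1771.99/1944.50 − 1 = -0.0887.

-8.87%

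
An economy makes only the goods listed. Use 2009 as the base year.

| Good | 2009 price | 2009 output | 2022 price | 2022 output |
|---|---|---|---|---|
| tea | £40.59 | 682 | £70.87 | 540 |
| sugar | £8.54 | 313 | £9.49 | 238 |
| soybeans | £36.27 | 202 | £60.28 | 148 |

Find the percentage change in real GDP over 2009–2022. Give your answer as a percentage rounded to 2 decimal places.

Real GDP 2009 = Nominal GDP 2009 = 40.59·682 + 8.54·313 + 36.27·202 = 37681.94.
Real GDP 2022 (at 2009 prices) = 40.59·540 + 8.54·238 + 36.27·148 = 29319.08.
Real growth = 29319.08/37681.94 − 1 = -0.2219.

-22.19%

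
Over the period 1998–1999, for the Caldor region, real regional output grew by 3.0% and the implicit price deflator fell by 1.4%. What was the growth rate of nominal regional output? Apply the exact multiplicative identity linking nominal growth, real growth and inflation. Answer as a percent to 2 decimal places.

(1 + g_nom) = (1 + g_real)(1 + π) = 1.0300 × 0.9860 = 1.01558.

1.56%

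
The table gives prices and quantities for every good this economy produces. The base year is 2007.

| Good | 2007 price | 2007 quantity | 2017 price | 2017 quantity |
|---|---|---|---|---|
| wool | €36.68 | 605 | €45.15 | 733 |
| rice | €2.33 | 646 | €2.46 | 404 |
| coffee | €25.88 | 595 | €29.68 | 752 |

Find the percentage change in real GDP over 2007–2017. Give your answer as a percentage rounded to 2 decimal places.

Real GDP 2007 = Nominal GDP 2007 = 36.68·605 + 2.33·646 + 25.88·595 = 39095.18.
Real GDP 2017 (at 2007 prices) = 36.68·733 + 2.33·404 + 25.88·752 = 47289.52.
Real growth = 47289.52/39095.18 − 1 = 0.2096.

20.96%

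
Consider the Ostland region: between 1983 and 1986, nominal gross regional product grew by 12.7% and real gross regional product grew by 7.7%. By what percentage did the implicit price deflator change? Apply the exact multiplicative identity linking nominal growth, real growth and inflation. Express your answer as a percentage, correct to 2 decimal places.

(1 + g_nom) = (1 + g_real)(1 + π), so π = 1.1270 / 1.0770 − 1 = 0.04643.

4.64%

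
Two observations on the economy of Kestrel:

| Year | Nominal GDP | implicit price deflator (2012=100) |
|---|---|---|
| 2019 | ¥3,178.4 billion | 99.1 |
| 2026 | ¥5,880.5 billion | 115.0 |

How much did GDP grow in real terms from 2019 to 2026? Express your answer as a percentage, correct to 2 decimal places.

Deflate each year: 2019 → 3178.4/0.991 = 3207.27; 2026 → 5880.5/1.150 = 5113.48.
So real GDP changed by 5113.48/3207.27 − 1 = 0.5943, i.e. 59.43%.

59.43%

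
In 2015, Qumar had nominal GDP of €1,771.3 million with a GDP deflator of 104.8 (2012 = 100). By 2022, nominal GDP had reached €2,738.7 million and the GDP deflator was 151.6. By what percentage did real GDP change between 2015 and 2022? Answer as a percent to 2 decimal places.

Deflate each year: 2015 → 1771.3/1.048 = 1690.17; 2022 → 2738.7/1.516 = 1806.53.
So real GDP changed by 1806.53/1690.17 − 1 = 0.0688, i.e. 6.88%.

6.88%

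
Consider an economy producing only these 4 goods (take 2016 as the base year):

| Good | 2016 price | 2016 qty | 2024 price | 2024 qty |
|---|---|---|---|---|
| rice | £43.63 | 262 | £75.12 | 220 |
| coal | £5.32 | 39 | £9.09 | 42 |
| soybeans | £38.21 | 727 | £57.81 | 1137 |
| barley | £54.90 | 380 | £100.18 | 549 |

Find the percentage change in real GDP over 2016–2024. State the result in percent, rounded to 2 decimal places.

38.37%

Real GDP 2016 = Nominal GDP 2016 = 43.63·262 + 5.32·39 + 38.21·727 + 54.90·380 = 60279.21.
Real GDP 2024 (at 2016 prices) = 43.63·220 + 5.32·42 + 38.21·1137 + 54.90·549 = 83406.91.
Real growth = 83406.91/60279.21 − 1 = 0.3837.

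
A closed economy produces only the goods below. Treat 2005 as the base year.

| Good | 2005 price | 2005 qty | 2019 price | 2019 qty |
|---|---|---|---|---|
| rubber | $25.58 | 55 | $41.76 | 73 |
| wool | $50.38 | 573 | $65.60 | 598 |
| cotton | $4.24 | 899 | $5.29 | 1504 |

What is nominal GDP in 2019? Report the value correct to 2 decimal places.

Nominal GDP 2019 = Σ (p_2019 × q_2019) = 41.76·73 + 65.60·598 + 5.29·1504 = 50233.44.

$50233.44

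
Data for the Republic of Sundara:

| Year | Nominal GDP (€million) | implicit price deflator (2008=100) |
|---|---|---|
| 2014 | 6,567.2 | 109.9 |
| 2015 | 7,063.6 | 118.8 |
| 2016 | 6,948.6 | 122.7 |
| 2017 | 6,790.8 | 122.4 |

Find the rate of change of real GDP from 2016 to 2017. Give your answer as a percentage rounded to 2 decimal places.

-2.03%

Real GDP 2016 = 6948.6/1.227 = 5663.08.
Real GDP 2017 = 6790.8/1.224 = 5548.04.
Change = 5548.04/5663.08 − 1 = -0.0203.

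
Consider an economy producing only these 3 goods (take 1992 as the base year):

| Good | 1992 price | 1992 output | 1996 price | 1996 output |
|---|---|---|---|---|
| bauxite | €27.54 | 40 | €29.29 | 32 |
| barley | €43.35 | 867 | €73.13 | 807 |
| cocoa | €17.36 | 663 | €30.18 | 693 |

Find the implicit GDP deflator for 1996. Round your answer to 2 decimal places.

Nominal GDP 1996 = 29.29·32 + 73.13·807 + 30.18·693 = 80867.93.
Real GDP 1996 (at 1992 prices) = 27.54·32 + 43.35·807 + 17.36·693 = 47895.21.
Deflator = Nominal/Real × 100 = 80867.93/47895.21 × 100 = 168.843.

168.84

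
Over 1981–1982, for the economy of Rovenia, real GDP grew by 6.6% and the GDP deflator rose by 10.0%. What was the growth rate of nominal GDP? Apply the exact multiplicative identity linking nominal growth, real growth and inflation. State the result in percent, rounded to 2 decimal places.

(1 + g_nom) = (1 + g_real)(1 + π) = 1.0660 × 1.1000 = 1.17260.

17.26%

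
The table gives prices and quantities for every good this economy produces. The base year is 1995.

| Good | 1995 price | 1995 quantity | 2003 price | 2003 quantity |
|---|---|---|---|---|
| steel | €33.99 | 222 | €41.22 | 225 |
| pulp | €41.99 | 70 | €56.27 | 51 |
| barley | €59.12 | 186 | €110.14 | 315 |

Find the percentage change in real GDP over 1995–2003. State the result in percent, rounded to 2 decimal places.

Real GDP 1995 = Nominal GDP 1995 = 33.99·222 + 41.99·70 + 59.12·186 = 21481.40.
Real GDP 2003 (at 1995 prices) = 33.99·225 + 41.99·51 + 59.12·315 = 28412.04.
Real growth = 28412.04/21481.40 − 1 = 0.3226.

32.26%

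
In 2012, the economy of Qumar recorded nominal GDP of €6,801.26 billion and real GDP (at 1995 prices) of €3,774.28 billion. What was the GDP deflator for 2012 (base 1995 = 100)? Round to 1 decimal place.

180.2

GDP deflator = (Nominal / Real) × 100 = 6801.26 / 3774.28 × 100 = 180.20.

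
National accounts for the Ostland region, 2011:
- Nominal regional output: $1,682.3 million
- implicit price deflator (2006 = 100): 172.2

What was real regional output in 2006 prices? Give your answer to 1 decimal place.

$976.9 million

Real regional output = Nominal / (implicit price deflator/100) = 1682.3 / 1.722 = 976.95.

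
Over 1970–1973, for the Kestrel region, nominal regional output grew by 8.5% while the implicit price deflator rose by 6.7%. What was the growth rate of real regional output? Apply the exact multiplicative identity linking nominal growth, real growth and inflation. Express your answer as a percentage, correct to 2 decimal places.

(1 + g_nom) = (1 + g_real)(1 + π), so g_real = 1.0850 / 1.0670 − 1 = 0.01687.

1.69%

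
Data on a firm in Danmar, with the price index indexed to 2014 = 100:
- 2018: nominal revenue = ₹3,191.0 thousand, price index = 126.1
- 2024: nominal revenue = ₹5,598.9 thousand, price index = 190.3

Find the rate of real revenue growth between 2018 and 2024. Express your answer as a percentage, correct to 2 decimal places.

16.27%

Deflate each year: 2018 → 3191.0/1.261 = 2530.53; 2024 → 5598.9/1.903 = 2942.14.
So real revenue changed by 2942.14/2530.53 − 1 = 0.1627, i.e. 16.27%.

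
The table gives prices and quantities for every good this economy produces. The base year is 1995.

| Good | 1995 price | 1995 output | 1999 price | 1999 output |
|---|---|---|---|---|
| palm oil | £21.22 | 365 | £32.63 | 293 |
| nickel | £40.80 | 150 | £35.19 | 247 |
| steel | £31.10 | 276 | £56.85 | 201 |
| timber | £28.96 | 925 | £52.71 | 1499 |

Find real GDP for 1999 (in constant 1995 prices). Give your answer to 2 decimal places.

£65957.20

Real GDP 1999 = Σ (p_1995 × q_1999) = 21.22·293 + 40.80·247 + 31.10·201 + 28.96·1499 = 65957.20.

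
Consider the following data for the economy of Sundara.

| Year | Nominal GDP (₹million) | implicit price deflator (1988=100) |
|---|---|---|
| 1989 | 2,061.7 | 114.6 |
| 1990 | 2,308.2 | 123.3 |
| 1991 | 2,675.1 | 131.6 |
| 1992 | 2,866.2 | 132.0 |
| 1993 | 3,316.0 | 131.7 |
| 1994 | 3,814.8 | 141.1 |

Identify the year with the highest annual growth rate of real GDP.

1993

1990: real = 2308.2/1.233 = 1872.02; growth vs 1989 (1799.04) = 4.06%.
1991: real = 2675.1/1.316 = 2032.75; growth vs 1990 (1872.02) = 8.59%.
1992: real = 2866.2/1.320 = 2171.36; growth vs 1991 (2032.75) = 6.82%.
1993: real = 3316.0/1.317 = 2517.84; growth vs 1992 (2171.36) = 15.96%.
1994: real = 3814.8/1.411 = 2703.61; growth vs 1993 (2517.84) = 7.38%.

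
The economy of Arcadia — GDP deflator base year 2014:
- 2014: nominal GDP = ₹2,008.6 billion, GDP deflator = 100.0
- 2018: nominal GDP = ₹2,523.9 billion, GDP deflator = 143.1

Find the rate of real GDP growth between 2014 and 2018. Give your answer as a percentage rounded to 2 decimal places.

Real GDP 2014 = 2008.6 / 1.000 = 2008.60.
Real GDP 2018 = 2523.9 / 1.431 = 1763.73.
Real growth = 1763.73 / 2008.60 − 1 = -0.1219.

-12.19%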